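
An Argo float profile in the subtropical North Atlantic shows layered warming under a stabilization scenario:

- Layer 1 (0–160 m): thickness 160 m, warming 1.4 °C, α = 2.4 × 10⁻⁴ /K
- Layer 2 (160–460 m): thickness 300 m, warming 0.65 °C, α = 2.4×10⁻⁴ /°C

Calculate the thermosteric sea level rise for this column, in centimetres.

1.4 × 160 × 2.4×10⁻⁴ = 0.05376 m
160–460 m: 300 × 2.4×10⁻⁴ × 0.65 = 0.04680 m
Δh = 0.05376 + 0.04680 = 0.10056 m

10.1 cm of thermosteric rise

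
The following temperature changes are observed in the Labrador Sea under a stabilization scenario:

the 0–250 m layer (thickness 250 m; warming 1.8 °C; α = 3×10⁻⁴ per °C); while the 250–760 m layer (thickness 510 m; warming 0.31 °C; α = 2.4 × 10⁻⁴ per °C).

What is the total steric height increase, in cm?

17 cm

250 × 1.8 × 3×10⁻⁴ = 0.13500 m
Layer 2: 510 × 0.31 × 2.4×10⁻⁴ = 0.037944 m
Δh = 0.13500 + 0.037944 = 0.172944 m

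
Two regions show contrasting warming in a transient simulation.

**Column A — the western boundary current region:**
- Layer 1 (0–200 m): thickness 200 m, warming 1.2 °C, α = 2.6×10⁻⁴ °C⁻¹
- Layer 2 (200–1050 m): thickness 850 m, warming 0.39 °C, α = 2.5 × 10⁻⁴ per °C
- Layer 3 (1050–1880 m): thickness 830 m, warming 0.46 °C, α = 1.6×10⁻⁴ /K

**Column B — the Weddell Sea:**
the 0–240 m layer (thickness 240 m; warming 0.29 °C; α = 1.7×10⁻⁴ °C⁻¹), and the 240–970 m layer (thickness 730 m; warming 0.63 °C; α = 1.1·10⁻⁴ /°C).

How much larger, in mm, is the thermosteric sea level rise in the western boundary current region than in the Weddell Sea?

144 mm

A 0–200 m: 1.2 × 200 × 2.6×10⁻⁴ = 0.06240 m
A Layer 2: 850 × 0.39 × 2.5×10⁻⁴ = 0.082875 m
A Layer 3: 0.46 × 830 × 1.6×10⁻⁴ = 0.061088 m
A total: 0.206363 m
B 0–240 m: 1.7×10⁻⁴ × 0.29 × 240 = 0.011832 m
B 1.1×10⁻⁴ × 730 × 0.63 = 0.050589 m
B total: 0.062421 m
Difference: 0.206363 − 0.062421 = 0.143942 m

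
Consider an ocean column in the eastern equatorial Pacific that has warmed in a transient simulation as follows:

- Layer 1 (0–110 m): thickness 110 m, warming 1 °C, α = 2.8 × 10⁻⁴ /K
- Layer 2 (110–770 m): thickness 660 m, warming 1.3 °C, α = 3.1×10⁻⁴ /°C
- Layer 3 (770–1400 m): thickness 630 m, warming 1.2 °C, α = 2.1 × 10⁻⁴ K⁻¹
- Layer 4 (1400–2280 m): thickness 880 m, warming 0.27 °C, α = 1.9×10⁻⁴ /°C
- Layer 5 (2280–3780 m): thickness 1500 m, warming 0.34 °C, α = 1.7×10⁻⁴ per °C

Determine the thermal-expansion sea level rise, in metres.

about 0.587 m

110 × 1 × 2.8×10⁻⁴ = 0.03080 m
Layer 2: 660 × 3.1×10⁻⁴ × 1.3 = 0.26598 m
Layer 3: 1.2 × 2.1×10⁻⁴ × 630 = 0.15876 m
Layer 4: 880 × 0.27 × 1.9×10⁻⁴ = 0.045144 m
1500 × 0.34 × 1.7×10⁻⁴ = 0.08670 m
Δh = 0.03080 + 0.26598 + 0.15876 + 0.045144 + 0.08670 = 0.587384 m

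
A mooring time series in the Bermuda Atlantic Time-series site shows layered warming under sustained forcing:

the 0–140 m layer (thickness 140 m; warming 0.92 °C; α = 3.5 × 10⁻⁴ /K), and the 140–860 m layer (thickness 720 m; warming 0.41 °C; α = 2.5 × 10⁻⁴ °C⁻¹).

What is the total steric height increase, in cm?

about 12 cm

0–140 m: 0.92 × 140 × 3.5×10⁻⁴ = 0.04508 m
0.41 × 720 × 2.5×10⁻⁴ = 0.07380 m
Δh = 0.04508 + 0.07380 = 0.11888 m ≈ 12 cm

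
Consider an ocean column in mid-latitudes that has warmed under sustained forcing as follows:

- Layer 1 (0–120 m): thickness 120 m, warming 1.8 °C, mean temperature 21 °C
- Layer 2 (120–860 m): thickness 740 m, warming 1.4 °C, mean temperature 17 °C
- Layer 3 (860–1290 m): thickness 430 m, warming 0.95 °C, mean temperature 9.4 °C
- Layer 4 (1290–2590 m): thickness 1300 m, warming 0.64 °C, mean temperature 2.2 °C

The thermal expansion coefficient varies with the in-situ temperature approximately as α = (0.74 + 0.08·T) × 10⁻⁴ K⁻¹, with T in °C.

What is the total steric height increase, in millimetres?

410 mm

Layer 1: α = (0.74 + 0.08×21)×10⁻⁴ = 2.42×10⁻⁴ K⁻¹
Layer 2: α = (0.74 + 0.08×17)×10⁻⁴ = 2.1×10⁻⁴ K⁻¹
Layer 3: α = (0.74 + 0.08×9.4)×10⁻⁴ = 1.492×10⁻⁴ K⁻¹
Layer 4: α = (0.74 + 0.08×2.2)×10⁻⁴ = 0.916×10⁻⁴ K⁻¹
0–120 m: 2.42×10⁻⁴ × 1.8 × 120 = 0.052272 m
120–860 m: 740 × 1.4 × 2.1×10⁻⁴ = 0.21756 m
Layer 3: 0.95 × 1.492×10⁻⁴ × 430 = 0.0609482 m
1290–2590 m: 0.916×10⁻⁴ × 0.64 × 1300 = 0.0762112 m
Δh = 0.052272 + 0.21756 + 0.0609482 + 0.0762112 = 0.4069914 m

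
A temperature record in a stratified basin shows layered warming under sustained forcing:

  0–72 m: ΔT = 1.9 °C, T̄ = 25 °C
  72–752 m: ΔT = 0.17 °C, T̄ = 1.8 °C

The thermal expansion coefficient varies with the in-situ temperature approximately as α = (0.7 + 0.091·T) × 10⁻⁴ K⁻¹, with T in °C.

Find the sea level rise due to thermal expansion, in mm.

Δh ≈ 50.7 mm

Layer 1: α = (0.7 + 0.091×25)×10⁻⁴ = 2.975×10⁻⁴ K⁻¹
Layer 2: α = (0.7 + 0.091×1.8)×10⁻⁴ = 0.8638×10⁻⁴ K⁻¹
0–72 m: 2.975×10⁻⁴ × 1.9 × 72 = 0.040698 m
0.17 × 680 × 0.8638×10⁻⁴ = 0.009985528 m
Δh = 0.040698 + 0.009985528 = 0.050683528 m ≈ 50.7 mm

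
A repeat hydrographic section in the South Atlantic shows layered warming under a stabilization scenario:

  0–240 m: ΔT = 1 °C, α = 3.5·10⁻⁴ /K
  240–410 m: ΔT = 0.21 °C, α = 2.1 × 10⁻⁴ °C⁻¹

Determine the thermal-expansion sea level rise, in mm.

0–240 m: 1 × 240 × 3.5×10⁻⁴ = 0.08400 m
Layer 2: 2.1×10⁻⁴ × 0.21 × 170 = 0.007497 m
Δh = 0.08400 + 0.007497 = 0.091497 m

Δh = 91.5 mm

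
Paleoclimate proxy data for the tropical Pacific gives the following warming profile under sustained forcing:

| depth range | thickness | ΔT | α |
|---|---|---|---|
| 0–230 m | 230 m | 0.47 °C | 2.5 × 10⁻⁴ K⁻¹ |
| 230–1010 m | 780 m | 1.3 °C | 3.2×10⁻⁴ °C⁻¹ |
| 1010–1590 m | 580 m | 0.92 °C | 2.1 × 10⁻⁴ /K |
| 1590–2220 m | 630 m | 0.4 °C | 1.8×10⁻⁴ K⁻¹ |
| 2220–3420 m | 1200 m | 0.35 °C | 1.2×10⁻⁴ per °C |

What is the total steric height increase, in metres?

Δh = 0.559 m

2.5×10⁻⁴ × 230 × 0.47 = 0.027025 m
Layer 2: 780 × 3.2×10⁻⁴ × 1.3 = 0.32448 m
1010–1590 m: 580 × 2.1×10⁻⁴ × 0.92 = 0.112056 m
1.8×10⁻⁴ × 630 × 0.4 = 0.04536 m
Layer 5: 0.35 × 1200 × 1.2×10⁻⁴ = 0.05040 m
Δh = 0.027025 + 0.32448 + 0.112056 + 0.04536 + 0.05040 = 0.559321 m ≈ 0.559 m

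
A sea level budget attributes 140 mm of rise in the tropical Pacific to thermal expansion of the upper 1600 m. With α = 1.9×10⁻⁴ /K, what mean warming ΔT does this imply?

ΔT ≈ 0.461 °C

ΔT = Δh/(αH) = 0.14 / (1.9×10⁻⁴ × 1600) ≈ 0.4605 °C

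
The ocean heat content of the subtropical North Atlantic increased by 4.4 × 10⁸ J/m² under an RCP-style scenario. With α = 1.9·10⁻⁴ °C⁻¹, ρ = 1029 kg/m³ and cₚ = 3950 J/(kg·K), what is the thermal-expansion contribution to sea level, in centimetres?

about 2.06 cm

Δh = αQ/(ρcₚ) = 1.9×10⁻⁴ × 4.4×10⁸ / (1029 × 3950) ≈ 0.020568 m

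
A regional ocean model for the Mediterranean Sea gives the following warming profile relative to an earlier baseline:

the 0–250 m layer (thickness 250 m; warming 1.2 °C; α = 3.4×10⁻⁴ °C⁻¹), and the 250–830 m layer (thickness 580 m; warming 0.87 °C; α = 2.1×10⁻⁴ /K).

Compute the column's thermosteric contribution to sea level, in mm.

250 × 3.4×10⁻⁴ × 1.2 = 0.10200 m
580 × 2.1×10⁻⁴ × 0.87 = 0.105966 m
Δh = 0.10200 + 0.105966 = 0.207966 m ≈ 208 mm

208 mm of thermosteric rise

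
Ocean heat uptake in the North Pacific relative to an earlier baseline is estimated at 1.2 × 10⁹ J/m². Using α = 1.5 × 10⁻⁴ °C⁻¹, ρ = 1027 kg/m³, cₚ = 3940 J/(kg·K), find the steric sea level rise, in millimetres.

Δh = 44.5 mm

Δh = αQ/(ρcₚ) = 1.5×10⁻⁴ × 1.2×10⁹ / (1027 × 3940) ≈ 0.044484 m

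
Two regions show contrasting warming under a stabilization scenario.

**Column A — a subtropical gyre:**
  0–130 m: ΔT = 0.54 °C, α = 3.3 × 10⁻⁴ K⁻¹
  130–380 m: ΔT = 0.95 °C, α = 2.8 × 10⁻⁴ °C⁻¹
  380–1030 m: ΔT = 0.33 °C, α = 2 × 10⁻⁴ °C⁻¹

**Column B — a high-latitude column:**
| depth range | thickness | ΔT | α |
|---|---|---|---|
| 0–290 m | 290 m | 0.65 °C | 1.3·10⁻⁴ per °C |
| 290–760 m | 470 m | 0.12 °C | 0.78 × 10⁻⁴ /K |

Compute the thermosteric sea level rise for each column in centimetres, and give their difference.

A 0–130 m: 0.54 × 130 × 3.3×10⁻⁴ = 0.023166 m
A 130–380 m: 2.8×10⁻⁴ × 250 × 0.95 = 0.06650 m
A 650 × 2×10⁻⁴ × 0.33 = 0.04290 m
A total: 0.132566 m
B 0.65 × 290 × 1.3×10⁻⁴ = 0.024505 m
B 470 × 0.12 × 0.78×10⁻⁴ = 0.0043992 m
B total: 0.0289042 m
Difference: 0.132566 − 0.0289042 = 0.1036618 m

Δh_A ≈ 13 cm, Δh_B ≈ 2.9 cm; difference ≈ 10 cm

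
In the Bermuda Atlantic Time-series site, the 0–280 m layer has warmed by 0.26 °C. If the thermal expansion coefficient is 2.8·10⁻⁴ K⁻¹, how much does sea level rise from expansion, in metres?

0.020 m of thermosteric rise

Δh = αΔT·H = 2.8×10⁻⁴ × 0.26 × 280 = 0.020384 m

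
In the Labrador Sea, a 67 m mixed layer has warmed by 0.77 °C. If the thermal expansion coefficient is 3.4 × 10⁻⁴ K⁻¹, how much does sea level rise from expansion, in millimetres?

Δh = αΔT·H = 3.4×10⁻⁴ × 0.77 × 67 = 0.0175406 m

about 17.5 mm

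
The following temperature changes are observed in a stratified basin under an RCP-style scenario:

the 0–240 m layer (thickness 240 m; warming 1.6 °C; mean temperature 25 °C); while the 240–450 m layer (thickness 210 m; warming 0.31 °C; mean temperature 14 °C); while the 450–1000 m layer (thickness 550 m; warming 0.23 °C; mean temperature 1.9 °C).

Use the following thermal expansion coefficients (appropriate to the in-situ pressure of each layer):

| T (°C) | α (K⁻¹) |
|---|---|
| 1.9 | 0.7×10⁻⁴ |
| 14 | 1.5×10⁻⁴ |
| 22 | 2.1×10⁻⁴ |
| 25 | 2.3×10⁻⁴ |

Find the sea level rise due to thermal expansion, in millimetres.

Layer 1 at 25 °C → α = 2.3×10⁻⁴ K⁻¹
Layer 2 at 14 °C → α = 1.5×10⁻⁴ K⁻¹
Layer 3 at 1.9 °C → α = 0.7×10⁻⁴ K⁻¹
2.3×10⁻⁴ × 240 × 1.6 = 0.08832 m
1.5×10⁻⁴ × 210 × 0.31 = 0.009765 m
450–1000 m: 550 × 0.7×10⁻⁴ × 0.23 = 0.008855 m
Δh = 0.08832 + 0.009765 + 0.008855 = 0.10694 m

Δh ≈ 110 mm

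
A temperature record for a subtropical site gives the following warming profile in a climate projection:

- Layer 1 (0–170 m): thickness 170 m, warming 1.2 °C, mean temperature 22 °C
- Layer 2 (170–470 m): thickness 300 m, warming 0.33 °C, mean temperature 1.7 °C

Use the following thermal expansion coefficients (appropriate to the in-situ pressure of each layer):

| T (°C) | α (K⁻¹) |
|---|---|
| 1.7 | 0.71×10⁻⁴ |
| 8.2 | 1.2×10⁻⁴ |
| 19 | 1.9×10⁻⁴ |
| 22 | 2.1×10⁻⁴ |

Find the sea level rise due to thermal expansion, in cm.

Layer 1 at 22 °C → α = 2.1×10⁻⁴ K⁻¹
Layer 2 at 1.7 °C → α = 0.71×10⁻⁴ K⁻¹
Layer 1: 170 × 2.1×10⁻⁴ × 1.2 = 0.04284 m
0.33 × 0.71×10⁻⁴ × 300 = 0.007029 m
Δh = 0.04284 + 0.007029 = 0.049869 m ≈ 4.99 cm

Δh = 4.99 cm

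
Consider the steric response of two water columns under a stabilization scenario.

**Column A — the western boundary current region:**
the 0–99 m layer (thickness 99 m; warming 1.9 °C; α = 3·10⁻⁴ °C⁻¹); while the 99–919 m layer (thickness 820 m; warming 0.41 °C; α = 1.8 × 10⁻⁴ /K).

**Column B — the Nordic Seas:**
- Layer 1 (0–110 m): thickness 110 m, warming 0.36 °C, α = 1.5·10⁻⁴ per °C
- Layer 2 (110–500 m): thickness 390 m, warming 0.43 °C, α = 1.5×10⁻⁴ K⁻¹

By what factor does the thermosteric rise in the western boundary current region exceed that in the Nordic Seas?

A Layer 1: 99 × 3×10⁻⁴ × 1.9 = 0.05643 m
A 99–919 m: 820 × 1.8×10⁻⁴ × 0.41 = 0.060516 m
A total: 0.116946 m
B 0–110 m: 0.36 × 1.5×10⁻⁴ × 110 = 0.00594 m
B 110–500 m: 0.43 × 390 × 1.5×10⁻⁴ = 0.025155 m
B total: 0.031095 m
Ratio: 0.116946 / 0.031095 ≈ 3.761

3.8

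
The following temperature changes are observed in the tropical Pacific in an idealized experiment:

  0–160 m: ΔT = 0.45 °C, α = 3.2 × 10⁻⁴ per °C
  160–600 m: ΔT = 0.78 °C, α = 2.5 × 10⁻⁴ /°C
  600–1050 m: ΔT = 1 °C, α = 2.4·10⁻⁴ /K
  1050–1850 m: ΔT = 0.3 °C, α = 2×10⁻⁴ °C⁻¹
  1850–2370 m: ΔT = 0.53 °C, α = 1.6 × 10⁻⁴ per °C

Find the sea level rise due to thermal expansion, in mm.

Layer 1: 0.45 × 3.2×10⁻⁴ × 160 = 0.02304 m
440 × 2.5×10⁻⁴ × 0.78 = 0.08580 m
2.4×10⁻⁴ × 450 × 1 = 0.10800 m
0.3 × 800 × 2×10⁻⁴ = 0.04800 m
1850–2370 m: 1.6×10⁻⁴ × 0.53 × 520 = 0.044096 m
Δh = 0.02304 + 0.08580 + 0.10800 + 0.04800 + 0.044096 = 0.308936 m

310 mm of thermosteric rise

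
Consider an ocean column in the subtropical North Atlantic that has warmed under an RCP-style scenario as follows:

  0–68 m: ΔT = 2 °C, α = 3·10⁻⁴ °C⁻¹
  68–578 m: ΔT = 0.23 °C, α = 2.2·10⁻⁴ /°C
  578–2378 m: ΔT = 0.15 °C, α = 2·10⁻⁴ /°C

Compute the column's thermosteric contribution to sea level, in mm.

121 mm of thermosteric rise

Layer 1: 3×10⁻⁴ × 2 × 68 = 0.04080 m
68–578 m: 0.23 × 2.2×10⁻⁴ × 510 = 0.025806 m
1800 × 2×10⁻⁴ × 0.15 = 0.05400 m
Δh = 0.04080 + 0.025806 + 0.05400 = 0.120606 m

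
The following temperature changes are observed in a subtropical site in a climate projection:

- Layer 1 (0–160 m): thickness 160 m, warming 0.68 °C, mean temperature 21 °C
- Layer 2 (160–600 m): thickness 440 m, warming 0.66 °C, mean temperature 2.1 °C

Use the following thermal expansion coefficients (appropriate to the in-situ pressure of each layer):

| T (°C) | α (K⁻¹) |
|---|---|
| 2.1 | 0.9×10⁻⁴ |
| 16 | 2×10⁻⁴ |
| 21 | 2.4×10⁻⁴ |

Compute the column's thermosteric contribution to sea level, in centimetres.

Layer 1 at 21 °C → α = 2.4×10⁻⁴ K⁻¹
Layer 2 at 2.1 °C → α = 0.9×10⁻⁴ K⁻¹
Layer 1: 0.68 × 160 × 2.4×10⁻⁴ = 0.026112 m
Layer 2: 440 × 0.66 × 0.9×10⁻⁴ = 0.026136 m
Δh = 0.026112 + 0.026136 = 0.052248 m ≈ 5.2 cm

5.2 cm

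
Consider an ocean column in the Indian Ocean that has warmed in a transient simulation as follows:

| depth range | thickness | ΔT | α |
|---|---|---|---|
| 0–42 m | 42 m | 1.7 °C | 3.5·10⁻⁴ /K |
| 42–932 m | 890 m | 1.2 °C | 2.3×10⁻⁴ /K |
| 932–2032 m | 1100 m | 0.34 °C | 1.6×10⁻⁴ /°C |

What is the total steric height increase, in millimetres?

Δh ≈ 330 mm

3.5×10⁻⁴ × 1.7 × 42 = 0.02499 m
Layer 2: 1.2 × 2.3×10⁻⁴ × 890 = 0.24564 m
932–2032 m: 0.34 × 1.6×10⁻⁴ × 1100 = 0.05984 m
Δh = 0.02499 + 0.24564 + 0.05984 = 0.33047 m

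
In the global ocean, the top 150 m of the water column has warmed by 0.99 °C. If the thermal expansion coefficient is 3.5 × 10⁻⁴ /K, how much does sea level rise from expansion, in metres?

Δh = αΔT·H = 3.5×10⁻⁴ × 0.99 × 150 = 0.051975 m

Δh ≈ 0.0520 m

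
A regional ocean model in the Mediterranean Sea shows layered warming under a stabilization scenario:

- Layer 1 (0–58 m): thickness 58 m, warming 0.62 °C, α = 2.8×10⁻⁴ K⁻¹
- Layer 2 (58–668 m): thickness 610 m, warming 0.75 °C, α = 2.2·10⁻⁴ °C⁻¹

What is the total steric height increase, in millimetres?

Δh = 110 mm

0–58 m: 0.62 × 58 × 2.8×10⁻⁴ = 0.0100688 m
58–668 m: 0.75 × 610 × 2.2×10⁻⁴ = 0.10065 m
Δh = 0.0100688 + 0.10065 = 0.1107188 m ≈ 110 mm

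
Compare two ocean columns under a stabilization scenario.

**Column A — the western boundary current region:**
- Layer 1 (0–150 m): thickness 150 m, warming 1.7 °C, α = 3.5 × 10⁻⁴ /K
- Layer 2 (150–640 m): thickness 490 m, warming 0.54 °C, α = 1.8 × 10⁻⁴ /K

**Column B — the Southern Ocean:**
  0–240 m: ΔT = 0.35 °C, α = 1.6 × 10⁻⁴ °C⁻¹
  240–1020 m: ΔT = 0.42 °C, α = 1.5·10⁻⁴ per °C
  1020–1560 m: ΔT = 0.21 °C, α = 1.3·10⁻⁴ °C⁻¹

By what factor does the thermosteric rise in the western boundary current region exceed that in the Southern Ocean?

A 1.7 × 150 × 3.5×10⁻⁴ = 0.08925 m
A 150–640 m: 490 × 0.54 × 1.8×10⁻⁴ = 0.047628 m
A total: 0.136878 m
B Layer 1: 240 × 0.35 × 1.6×10⁻⁴ = 0.01344 m
B 780 × 0.42 × 1.5×10⁻⁴ = 0.04914 m
B 540 × 0.21 × 1.3×10⁻⁴ = 0.014742 m
B total: 0.077322 m
Ratio: 0.136878 / 0.077322 ≈ 1.770

1.77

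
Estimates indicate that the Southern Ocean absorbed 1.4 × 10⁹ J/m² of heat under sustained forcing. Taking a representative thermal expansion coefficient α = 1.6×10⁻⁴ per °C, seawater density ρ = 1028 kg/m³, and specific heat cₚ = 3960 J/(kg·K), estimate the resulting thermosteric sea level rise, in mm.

55.0 mm of thermosteric rise

Δh = αQ/(ρcₚ) = 1.6×10⁻⁴ × 1.4×10⁹ / (1028 × 3960) ≈ 0.055025 m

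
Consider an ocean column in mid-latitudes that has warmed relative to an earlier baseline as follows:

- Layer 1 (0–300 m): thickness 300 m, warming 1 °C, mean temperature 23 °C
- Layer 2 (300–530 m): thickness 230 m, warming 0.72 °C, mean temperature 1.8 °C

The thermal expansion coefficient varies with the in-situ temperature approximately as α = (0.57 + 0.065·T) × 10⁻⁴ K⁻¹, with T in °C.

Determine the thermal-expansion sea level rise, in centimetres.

Δh = 7.33 cm

Layer 1: α = (0.57 + 0.065×23)×10⁻⁴ = 2.065×10⁻⁴ K⁻¹
Layer 2: α = (0.57 + 0.065×1.8)×10⁻⁴ = 0.687×10⁻⁴ K⁻¹
0–300 m: 300 × 2.065×10⁻⁴ × 1 = 0.06195 m
230 × 0.687×10⁻⁴ × 0.72 = 0.01137672 m
Δh = 0.06195 + 0.01137672 = 0.07332672 m ≈ 7.33 cm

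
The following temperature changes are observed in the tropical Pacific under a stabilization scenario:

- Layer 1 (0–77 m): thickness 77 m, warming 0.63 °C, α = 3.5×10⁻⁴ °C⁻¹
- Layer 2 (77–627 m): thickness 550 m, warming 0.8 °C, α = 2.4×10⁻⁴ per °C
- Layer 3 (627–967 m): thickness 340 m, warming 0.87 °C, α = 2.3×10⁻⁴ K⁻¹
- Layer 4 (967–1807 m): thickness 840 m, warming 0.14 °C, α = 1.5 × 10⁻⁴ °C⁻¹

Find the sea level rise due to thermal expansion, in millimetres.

Δh = 210 mm

77 × 3.5×10⁻⁴ × 0.63 = 0.0169785 m
77–627 m: 550 × 2.4×10⁻⁴ × 0.8 = 0.10560 m
Layer 3: 2.3×10⁻⁴ × 0.87 × 340 = 0.068034 m
0.14 × 840 × 1.5×10⁻⁴ = 0.01764 m
Δh = 0.0169785 + 0.10560 + 0.068034 + 0.01764 = 0.2082525 m ≈ 210 mm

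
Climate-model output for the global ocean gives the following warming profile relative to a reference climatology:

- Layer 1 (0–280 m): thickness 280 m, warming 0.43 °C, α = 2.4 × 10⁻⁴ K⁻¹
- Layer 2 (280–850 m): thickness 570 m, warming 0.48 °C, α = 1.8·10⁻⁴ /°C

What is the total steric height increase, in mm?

280 × 2.4×10⁻⁴ × 0.43 = 0.028896 m
280–850 m: 0.48 × 570 × 1.8×10⁻⁴ = 0.049248 m
Δh = 0.028896 + 0.049248 = 0.078144 m

Δh = 78.1 mm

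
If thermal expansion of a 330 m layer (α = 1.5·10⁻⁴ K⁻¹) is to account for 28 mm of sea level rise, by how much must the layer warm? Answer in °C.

ΔT ≈ 0.566 °C

ΔT = Δh/(αH) = 0.028 / (1.5×10⁻⁴ × 330) ≈ 0.5657 °C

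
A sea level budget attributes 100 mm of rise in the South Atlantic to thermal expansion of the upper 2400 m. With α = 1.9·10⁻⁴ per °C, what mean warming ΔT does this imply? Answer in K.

ΔT = Δh/(αH) = 0.1 / (1.9×10⁻⁴ × 2400) ≈ 0.2193 K

about 0.22 K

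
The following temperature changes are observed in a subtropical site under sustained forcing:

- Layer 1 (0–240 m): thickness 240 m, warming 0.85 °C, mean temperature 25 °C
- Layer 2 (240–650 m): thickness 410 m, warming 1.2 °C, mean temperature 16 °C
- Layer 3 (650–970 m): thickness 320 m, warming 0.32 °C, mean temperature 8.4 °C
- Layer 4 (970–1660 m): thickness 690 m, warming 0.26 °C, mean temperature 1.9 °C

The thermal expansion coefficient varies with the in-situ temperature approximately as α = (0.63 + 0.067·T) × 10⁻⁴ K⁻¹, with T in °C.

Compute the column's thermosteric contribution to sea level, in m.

0.16 m of thermosteric rise

Layer 1: α = (0.63 + 0.067×25)×10⁻⁴ = 2.305×10⁻⁴ K⁻¹
Layer 2: α = (0.63 + 0.067×16)×10⁻⁴ = 1.702×10⁻⁴ K⁻¹
Layer 3: α = (0.63 + 0.067×8.4)×10⁻⁴ = 1.1928×10⁻⁴ K⁻¹
Layer 4: α = (0.63 + 0.067×1.9)×10⁻⁴ = 0.7573×10⁻⁴ K⁻¹
240 × 0.85 × 2.305×10⁻⁴ = 0.047022 m
Layer 2: 410 × 1.2 × 1.702×10⁻⁴ = 0.0837384 m
Layer 3: 1.1928×10⁻⁴ × 320 × 0.32 = 0.012214272 m
970–1660 m: 0.7573×10⁻⁴ × 690 × 0.26 = 0.013585962 m
Δh = 0.047022 + 0.0837384 + 0.012214272 + 0.013585962 = 0.156560634 m ≈ 0.16 m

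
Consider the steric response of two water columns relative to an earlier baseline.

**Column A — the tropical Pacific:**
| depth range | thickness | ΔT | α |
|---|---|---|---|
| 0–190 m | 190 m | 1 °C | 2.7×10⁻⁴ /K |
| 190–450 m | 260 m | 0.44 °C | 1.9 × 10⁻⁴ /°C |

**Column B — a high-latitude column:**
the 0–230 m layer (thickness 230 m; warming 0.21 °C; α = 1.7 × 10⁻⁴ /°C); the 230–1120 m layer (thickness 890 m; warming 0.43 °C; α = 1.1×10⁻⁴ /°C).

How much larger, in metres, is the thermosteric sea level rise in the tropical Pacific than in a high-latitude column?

Δh_A − Δh_B ≈ 0.023 m

A 190 × 1 × 2.7×10⁻⁴ = 0.05130 m
A Layer 2: 1.9×10⁻⁴ × 260 × 0.44 = 0.021736 m
A total: 0.073036 m
B Layer 1: 0.21 × 1.7×10⁻⁴ × 230 = 0.008211 m
B 230–1120 m: 890 × 1.1×10⁻⁴ × 0.43 = 0.042097 m
B total: 0.050308 m
Difference: 0.073036 − 0.050308 = 0.022728 m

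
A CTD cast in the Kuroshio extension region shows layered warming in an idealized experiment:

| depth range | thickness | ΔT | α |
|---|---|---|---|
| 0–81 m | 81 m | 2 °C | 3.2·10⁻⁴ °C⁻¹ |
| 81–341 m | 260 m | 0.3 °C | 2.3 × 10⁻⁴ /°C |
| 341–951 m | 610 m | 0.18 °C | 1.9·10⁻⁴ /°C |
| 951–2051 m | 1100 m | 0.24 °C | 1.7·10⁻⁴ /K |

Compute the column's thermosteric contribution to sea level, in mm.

2 × 81 × 3.2×10⁻⁴ = 0.05184 m
Layer 2: 0.3 × 260 × 2.3×10⁻⁴ = 0.01794 m
Layer 3: 610 × 1.9×10⁻⁴ × 0.18 = 0.020862 m
951–2051 m: 0.24 × 1100 × 1.7×10⁻⁴ = 0.04488 m
Δh = 0.05184 + 0.01794 + 0.020862 + 0.04488 = 0.135522 m ≈ 136 mm

136 mm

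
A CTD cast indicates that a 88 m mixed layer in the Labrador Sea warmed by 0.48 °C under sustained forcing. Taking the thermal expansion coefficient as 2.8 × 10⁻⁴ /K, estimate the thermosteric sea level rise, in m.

Δh = 0.0118 m

Δh = αΔT·H = 2.8×10⁻⁴ × 0.48 × 88 = 0.0118272 m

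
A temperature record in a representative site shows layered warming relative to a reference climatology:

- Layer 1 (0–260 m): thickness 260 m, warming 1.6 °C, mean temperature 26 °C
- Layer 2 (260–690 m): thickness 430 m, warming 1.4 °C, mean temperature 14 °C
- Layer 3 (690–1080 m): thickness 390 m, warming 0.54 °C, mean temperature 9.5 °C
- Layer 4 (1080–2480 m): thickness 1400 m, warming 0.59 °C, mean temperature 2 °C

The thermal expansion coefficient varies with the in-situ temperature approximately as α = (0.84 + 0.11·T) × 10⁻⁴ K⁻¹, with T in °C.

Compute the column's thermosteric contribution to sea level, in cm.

Δh ≈ 42 cm

Layer 1: α = (0.84 + 0.11×26)×10⁻⁴ = 3.7×10⁻⁴ K⁻¹
Layer 2: α = (0.84 + 0.11×14)×10⁻⁴ = 2.38×10⁻⁴ K⁻¹
Layer 3: α = (0.84 + 0.11×9.5)×10⁻⁴ = 1.885×10⁻⁴ K⁻¹
Layer 4: α = (0.84 + 0.11×2)×10⁻⁴ = 1.06×10⁻⁴ K⁻¹
1.6 × 3.7×10⁻⁴ × 260 = 0.15392 m
Layer 2: 1.4 × 2.38×10⁻⁴ × 430 = 0.143276 m
390 × 0.54 × 1.885×10⁻⁴ = 0.0396981 m
1080–2480 m: 1400 × 1.06×10⁻⁴ × 0.59 = 0.087556 m
Δh = 0.15392 + 0.143276 + 0.0396981 + 0.087556 = 0.4244501 m ≈ 42 cm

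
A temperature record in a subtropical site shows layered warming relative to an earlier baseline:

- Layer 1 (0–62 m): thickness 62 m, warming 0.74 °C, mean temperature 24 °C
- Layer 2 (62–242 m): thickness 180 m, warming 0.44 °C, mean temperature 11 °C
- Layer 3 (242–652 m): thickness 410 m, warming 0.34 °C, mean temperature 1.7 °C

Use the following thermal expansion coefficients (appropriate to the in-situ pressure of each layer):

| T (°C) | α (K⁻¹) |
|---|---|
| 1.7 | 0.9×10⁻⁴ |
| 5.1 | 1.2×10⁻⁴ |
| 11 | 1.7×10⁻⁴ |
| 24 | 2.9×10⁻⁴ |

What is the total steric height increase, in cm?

Δh ≈ 3.93 cm

Layer 1 at 24 °C → α = 2.9×10⁻⁴ K⁻¹
Layer 2 at 11 °C → α = 1.7×10⁻⁴ K⁻¹
Layer 3 at 1.7 °C → α = 0.9×10⁻⁴ K⁻¹
0–62 m: 0.74 × 62 × 2.9×10⁻⁴ = 0.0133052 m
62–242 m: 180 × 1.7×10⁻⁴ × 0.44 = 0.013464 m
242–652 m: 0.9×10⁻⁴ × 0.34 × 410 = 0.012546 m
Δh = 0.0133052 + 0.013464 + 0.012546 = 0.0393152 m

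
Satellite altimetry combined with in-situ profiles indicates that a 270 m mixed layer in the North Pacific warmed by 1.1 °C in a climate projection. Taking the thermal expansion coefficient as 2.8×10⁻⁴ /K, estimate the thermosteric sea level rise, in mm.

Δh = αΔT·H = 2.8×10⁻⁴ × 1.1 × 270 = 0.08316 m

Δh = 83.2 mm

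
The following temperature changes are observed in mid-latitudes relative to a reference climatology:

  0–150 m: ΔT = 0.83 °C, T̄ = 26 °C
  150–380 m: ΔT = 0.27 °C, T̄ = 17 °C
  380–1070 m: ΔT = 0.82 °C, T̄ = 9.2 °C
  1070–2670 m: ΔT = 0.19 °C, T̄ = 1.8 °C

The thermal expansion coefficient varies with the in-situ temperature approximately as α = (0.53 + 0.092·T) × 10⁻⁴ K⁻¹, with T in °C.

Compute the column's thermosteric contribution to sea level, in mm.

about 148 mm

Layer 1: α = (0.53 + 0.092×26)×10⁻⁴ = 2.922×10⁻⁴ K⁻¹
Layer 2: α = (0.53 + 0.092×17)×10⁻⁴ = 2.094×10⁻⁴ K⁻¹
Layer 3: α = (0.53 + 0.092×9.2)×10⁻⁴ = 1.3764×10⁻⁴ K⁻¹
Layer 4: α = (0.53 + 0.092×1.8)×10⁻⁴ = 0.6956×10⁻⁴ K⁻¹
Layer 1: 150 × 0.83 × 2.922×10⁻⁴ = 0.0363789 m
150–380 m: 0.27 × 2.094×10⁻⁴ × 230 = 0.01300374 m
380–1070 m: 0.82 × 1.3764×10⁻⁴ × 690 = 0.077876712 m
1070–2670 m: 1600 × 0.6956×10⁻⁴ × 0.19 = 0.02114624 m
Δh = 0.0363789 + 0.01300374 + 0.077876712 + 0.02114624 = 0.148405592 m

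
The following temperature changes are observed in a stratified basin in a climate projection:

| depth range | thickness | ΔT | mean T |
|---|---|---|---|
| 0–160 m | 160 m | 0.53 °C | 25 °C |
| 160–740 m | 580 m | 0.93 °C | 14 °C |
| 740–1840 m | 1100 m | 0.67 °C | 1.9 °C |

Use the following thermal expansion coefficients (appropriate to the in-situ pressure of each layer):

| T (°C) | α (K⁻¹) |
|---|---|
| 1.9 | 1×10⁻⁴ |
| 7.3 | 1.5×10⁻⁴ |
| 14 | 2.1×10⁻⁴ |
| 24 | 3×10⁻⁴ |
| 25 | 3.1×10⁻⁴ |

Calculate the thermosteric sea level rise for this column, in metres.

0.213 m of thermosteric rise

Layer 1 at 25 °C → α = 3.1×10⁻⁴ K⁻¹
Layer 2 at 14 °C → α = 2.1×10⁻⁴ K⁻¹
Layer 3 at 1.9 °C → α = 1×10⁻⁴ K⁻¹
Layer 1: 160 × 0.53 × 3.1×10⁻⁴ = 0.026288 m
Layer 2: 580 × 0.93 × 2.1×10⁻⁴ = 0.113274 m
Layer 3: 1×10⁻⁴ × 1100 × 0.67 = 0.07370 m
Δh = 0.026288 + 0.113274 + 0.07370 = 0.213262 m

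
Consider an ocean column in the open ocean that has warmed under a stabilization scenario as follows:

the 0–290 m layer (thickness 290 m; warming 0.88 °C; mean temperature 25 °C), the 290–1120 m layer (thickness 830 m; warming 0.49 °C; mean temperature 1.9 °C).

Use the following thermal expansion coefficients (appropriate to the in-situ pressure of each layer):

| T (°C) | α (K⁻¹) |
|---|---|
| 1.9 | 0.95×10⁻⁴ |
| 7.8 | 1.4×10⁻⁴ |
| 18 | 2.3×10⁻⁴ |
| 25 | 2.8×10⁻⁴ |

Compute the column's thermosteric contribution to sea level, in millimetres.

Layer 1 at 25 °C → α = 2.8×10⁻⁴ K⁻¹
Layer 2 at 1.9 °C → α = 0.95×10⁻⁴ K⁻¹
Layer 1: 2.8×10⁻⁴ × 290 × 0.88 = 0.071456 m
290–1120 m: 0.49 × 0.95×10⁻⁴ × 830 = 0.0386365 m
Δh = 0.071456 + 0.0386365 = 0.1100925 m

Δh ≈ 110 mm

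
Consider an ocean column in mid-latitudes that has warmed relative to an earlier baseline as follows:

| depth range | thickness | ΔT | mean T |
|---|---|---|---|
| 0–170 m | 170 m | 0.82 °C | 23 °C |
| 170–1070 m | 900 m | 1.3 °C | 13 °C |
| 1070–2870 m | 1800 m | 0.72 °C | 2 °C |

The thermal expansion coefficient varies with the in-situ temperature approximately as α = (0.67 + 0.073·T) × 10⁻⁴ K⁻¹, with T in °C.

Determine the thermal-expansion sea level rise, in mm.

Layer 1: α = (0.67 + 0.073×23)×10⁻⁴ = 2.349×10⁻⁴ K⁻¹
Layer 2: α = (0.67 + 0.073×13)×10⁻⁴ = 1.619×10⁻⁴ K⁻¹
Layer 3: α = (0.67 + 0.073×2)×10⁻⁴ = 0.816×10⁻⁴ K⁻¹
0–170 m: 170 × 2.349×10⁻⁴ × 0.82 = 0.03274506 m
Layer 2: 1.3 × 900 × 1.619×10⁻⁴ = 0.189423 m
1070–2870 m: 1800 × 0.72 × 0.816×10⁻⁴ = 0.1057536 m
Δh = 0.03274506 + 0.189423 + 0.1057536 = 0.32792166 m ≈ 330 mm

330 mm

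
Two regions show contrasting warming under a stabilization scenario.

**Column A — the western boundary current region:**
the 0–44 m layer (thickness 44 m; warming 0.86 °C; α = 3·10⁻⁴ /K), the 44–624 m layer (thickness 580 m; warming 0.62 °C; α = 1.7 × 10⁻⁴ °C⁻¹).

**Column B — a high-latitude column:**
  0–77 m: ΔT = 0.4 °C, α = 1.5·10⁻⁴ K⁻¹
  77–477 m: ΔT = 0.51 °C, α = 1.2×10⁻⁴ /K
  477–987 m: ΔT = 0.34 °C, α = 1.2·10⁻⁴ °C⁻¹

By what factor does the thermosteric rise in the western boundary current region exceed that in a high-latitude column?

A 0–44 m: 3×10⁻⁴ × 0.86 × 44 = 0.011352 m
A 1.7×10⁻⁴ × 0.62 × 580 = 0.061132 m
A total: 0.072484 m
B 0–77 m: 77 × 1.5×10⁻⁴ × 0.4 = 0.00462 m
B 1.2×10⁻⁴ × 400 × 0.51 = 0.02448 m
B 477–987 m: 0.34 × 510 × 1.2×10⁻⁴ = 0.020808 m
B total: 0.049908 m
Ratio: 0.072484 / 0.049908 ≈ 1.452

a factor of 1.5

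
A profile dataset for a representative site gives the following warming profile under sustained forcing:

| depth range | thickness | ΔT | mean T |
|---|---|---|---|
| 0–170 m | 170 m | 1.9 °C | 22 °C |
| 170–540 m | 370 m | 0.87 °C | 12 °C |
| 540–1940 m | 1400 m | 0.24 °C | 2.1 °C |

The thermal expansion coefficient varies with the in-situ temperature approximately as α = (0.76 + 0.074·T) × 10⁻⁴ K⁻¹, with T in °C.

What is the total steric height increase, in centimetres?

Layer 1: α = (0.76 + 0.074×22)×10⁻⁴ = 2.388×10⁻⁴ K⁻¹
Layer 2: α = (0.76 + 0.074×12)×10⁻⁴ = 1.648×10⁻⁴ K⁻¹
Layer 3: α = (0.76 + 0.074×2.1)×10⁻⁴ = 0.9154×10⁻⁴ K⁻¹
2.388×10⁻⁴ × 1.9 × 170 = 0.0771324 m
370 × 1.648×10⁻⁴ × 0.87 = 0.05304912 m
540–1940 m: 0.9154×10⁻⁴ × 0.24 × 1400 = 0.03075744 m
Δh = 0.0771324 + 0.05304912 + 0.03075744 = 0.16093896 m ≈ 16.1 cm

16.1 cm of thermosteric rise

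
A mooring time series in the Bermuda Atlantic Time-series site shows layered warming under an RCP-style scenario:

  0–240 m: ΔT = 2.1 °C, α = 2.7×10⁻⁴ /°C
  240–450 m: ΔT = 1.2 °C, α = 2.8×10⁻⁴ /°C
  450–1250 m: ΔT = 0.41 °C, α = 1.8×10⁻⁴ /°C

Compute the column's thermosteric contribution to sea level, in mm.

2.1 × 2.7×10⁻⁴ × 240 = 0.13608 m
Layer 2: 2.8×10⁻⁴ × 210 × 1.2 = 0.07056 m
450–1250 m: 1.8×10⁻⁴ × 0.41 × 800 = 0.05904 m
Δh = 0.13608 + 0.07056 + 0.05904 = 0.26568 m

270 mm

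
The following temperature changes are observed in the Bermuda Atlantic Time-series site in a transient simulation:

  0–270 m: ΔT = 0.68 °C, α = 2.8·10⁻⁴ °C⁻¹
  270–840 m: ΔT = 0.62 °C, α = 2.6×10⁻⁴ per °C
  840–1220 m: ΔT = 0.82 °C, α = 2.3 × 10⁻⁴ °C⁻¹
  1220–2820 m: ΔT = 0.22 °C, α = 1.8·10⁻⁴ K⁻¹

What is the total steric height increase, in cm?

Layer 1: 0.68 × 2.8×10⁻⁴ × 270 = 0.051408 m
Layer 2: 0.62 × 570 × 2.6×10⁻⁴ = 0.091884 m
2.3×10⁻⁴ × 380 × 0.82 = 0.071668 m
1.8×10⁻⁴ × 1600 × 0.22 = 0.06336 m
Δh = 0.051408 + 0.091884 + 0.071668 + 0.06336 = 0.27832 m ≈ 28 cm

28 cm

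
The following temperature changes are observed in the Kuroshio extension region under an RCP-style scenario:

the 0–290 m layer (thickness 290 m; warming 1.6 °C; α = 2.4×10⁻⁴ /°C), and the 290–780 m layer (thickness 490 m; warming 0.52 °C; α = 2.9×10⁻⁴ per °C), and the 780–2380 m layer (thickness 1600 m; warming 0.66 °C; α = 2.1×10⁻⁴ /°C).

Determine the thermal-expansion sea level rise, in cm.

0–290 m: 1.6 × 290 × 2.4×10⁻⁴ = 0.11136 m
290–780 m: 490 × 0.52 × 2.9×10⁻⁴ = 0.073892 m
1600 × 2.1×10⁻⁴ × 0.66 = 0.22176 m
Δh = 0.11136 + 0.073892 + 0.22176 = 0.407012 m

about 40.7 cm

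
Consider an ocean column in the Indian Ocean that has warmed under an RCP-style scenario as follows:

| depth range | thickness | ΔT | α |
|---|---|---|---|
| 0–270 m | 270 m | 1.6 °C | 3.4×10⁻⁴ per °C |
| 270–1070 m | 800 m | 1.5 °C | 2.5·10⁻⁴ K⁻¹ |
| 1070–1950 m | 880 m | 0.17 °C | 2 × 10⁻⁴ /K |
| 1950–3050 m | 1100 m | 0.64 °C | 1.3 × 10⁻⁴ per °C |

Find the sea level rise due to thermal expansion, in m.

Layer 1: 270 × 1.6 × 3.4×10⁻⁴ = 0.14688 m
800 × 1.5 × 2.5×10⁻⁴ = 0.30000 m
1070–1950 m: 0.17 × 880 × 2×10⁻⁴ = 0.02992 m
1950–3050 m: 0.64 × 1.3×10⁻⁴ × 1100 = 0.09152 m
Δh = 0.14688 + 0.30000 + 0.02992 + 0.09152 = 0.56832 m

about 0.568 m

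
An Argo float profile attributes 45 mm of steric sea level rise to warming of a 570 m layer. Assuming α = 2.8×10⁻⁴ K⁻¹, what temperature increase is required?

ΔT = Δh/(αH) = 0.045 / (2.8×10⁻⁴ × 570) ≈ 0.2820 °C

0.282 °C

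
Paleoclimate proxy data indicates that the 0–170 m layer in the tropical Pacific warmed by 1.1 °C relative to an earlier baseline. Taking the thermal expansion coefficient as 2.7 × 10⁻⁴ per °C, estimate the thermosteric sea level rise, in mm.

Δh = αΔT·H = 2.7×10⁻⁴ × 1.1 × 170 = 0.05049 m

50.5 mm of thermosteric rise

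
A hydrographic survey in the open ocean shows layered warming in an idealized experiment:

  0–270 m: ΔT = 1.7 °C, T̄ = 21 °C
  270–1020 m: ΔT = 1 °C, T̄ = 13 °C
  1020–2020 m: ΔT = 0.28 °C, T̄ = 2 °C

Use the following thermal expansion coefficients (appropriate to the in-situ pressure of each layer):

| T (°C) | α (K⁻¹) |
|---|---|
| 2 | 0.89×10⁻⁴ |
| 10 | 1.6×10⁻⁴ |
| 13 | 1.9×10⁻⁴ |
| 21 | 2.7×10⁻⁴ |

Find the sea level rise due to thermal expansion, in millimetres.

Layer 1 at 21 °C → α = 2.7×10⁻⁴ K⁻¹
Layer 2 at 13 °C → α = 1.9×10⁻⁴ K⁻¹
Layer 3 at 2 °C → α = 0.89×10⁻⁴ K⁻¹
Layer 1: 1.7 × 270 × 2.7×10⁻⁴ = 0.12393 m
270–1020 m: 750 × 1.9×10⁻⁴ × 1 = 0.14250 m
Layer 3: 0.89×10⁻⁴ × 1000 × 0.28 = 0.02492 m
Δh = 0.12393 + 0.14250 + 0.02492 = 0.29135 m

291 mm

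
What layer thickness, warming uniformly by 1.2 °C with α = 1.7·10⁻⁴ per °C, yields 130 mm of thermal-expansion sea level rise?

637 m

H = Δh/(αΔT) = 0.13 / (1.7×10⁻⁴ × 1.2) ≈ 637.3 m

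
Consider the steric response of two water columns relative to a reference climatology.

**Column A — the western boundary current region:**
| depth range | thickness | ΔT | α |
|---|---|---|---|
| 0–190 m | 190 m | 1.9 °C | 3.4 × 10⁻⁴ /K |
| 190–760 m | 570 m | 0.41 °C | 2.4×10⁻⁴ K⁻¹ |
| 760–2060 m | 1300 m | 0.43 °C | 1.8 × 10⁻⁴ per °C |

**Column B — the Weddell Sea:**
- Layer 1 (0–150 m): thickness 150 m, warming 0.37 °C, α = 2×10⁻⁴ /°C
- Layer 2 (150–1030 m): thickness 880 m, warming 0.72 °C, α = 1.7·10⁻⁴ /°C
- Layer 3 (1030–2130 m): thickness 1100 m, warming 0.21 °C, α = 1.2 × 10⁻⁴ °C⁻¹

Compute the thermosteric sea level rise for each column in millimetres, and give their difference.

A 0–190 m: 3.4×10⁻⁴ × 190 × 1.9 = 0.12274 m
A Layer 2: 570 × 2.4×10⁻⁴ × 0.41 = 0.056088 m
A Layer 3: 0.43 × 1300 × 1.8×10⁻⁴ = 0.10062 m
A total: 0.279448 m
B 0–150 m: 0.37 × 150 × 2×10⁻⁴ = 0.01110 m
B 150–1030 m: 1.7×10⁻⁴ × 0.72 × 880 = 0.107712 m
B 1100 × 0.21 × 1.2×10⁻⁴ = 0.02772 m
B total: 0.146532 m
Difference: 0.279448 − 0.146532 = 0.132916 m

Δh_A ≈ 280 mm, Δh_B ≈ 150 mm; difference ≈ 130 mm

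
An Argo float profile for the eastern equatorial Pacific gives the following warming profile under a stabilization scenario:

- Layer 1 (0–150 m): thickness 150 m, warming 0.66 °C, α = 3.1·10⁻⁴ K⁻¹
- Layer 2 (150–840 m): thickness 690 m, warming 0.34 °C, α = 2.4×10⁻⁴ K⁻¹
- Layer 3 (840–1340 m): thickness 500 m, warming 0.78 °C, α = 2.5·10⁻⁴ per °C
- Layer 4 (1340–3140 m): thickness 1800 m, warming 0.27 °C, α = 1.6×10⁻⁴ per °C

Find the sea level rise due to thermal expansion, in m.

about 0.262 m

Layer 1: 3.1×10⁻⁴ × 0.66 × 150 = 0.03069 m
Layer 2: 690 × 0.34 × 2.4×10⁻⁴ = 0.056304 m
Layer 3: 500 × 0.78 × 2.5×10⁻⁴ = 0.09750 m
Layer 4: 1.6×10⁻⁴ × 1800 × 0.27 = 0.07776 m
Δh = 0.03069 + 0.056304 + 0.09750 + 0.07776 = 0.262254 m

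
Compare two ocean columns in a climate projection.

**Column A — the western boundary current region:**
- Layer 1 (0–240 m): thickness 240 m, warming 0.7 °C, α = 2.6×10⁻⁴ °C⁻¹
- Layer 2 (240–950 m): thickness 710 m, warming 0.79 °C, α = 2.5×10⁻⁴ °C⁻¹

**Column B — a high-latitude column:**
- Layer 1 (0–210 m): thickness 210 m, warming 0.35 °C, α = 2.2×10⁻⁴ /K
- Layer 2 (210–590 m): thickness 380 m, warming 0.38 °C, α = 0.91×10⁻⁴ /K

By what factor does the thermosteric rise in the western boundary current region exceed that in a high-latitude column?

≈ 6.27×

A 0–240 m: 0.7 × 240 × 2.6×10⁻⁴ = 0.04368 m
A 710 × 0.79 × 2.5×10⁻⁴ = 0.140225 m
A total: 0.183905 m
B 0.35 × 2.2×10⁻⁴ × 210 = 0.01617 m
B Layer 2: 0.91×10⁻⁴ × 380 × 0.38 = 0.0131404 m
B total: 0.0293104 m
Ratio: 0.183905 / 0.0293104 ≈ 6.274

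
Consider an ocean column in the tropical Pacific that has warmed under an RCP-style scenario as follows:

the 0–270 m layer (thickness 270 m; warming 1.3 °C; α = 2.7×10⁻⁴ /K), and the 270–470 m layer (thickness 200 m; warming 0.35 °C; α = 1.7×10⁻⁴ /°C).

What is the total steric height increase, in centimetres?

0–270 m: 270 × 2.7×10⁻⁴ × 1.3 = 0.09477 m
1.7×10⁻⁴ × 200 × 0.35 = 0.01190 m
Δh = 0.09477 + 0.01190 = 0.10667 m ≈ 10.7 cm

Δh ≈ 10.7 cm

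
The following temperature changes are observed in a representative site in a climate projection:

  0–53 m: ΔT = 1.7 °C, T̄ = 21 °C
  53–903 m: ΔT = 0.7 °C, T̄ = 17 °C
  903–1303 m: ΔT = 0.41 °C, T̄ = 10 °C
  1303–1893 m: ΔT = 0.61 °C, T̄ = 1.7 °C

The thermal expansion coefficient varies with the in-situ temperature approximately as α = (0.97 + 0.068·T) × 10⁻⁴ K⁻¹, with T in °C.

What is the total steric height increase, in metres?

Layer 1: α = (0.97 + 0.068×21)×10⁻⁴ = 2.398×10⁻⁴ K⁻¹
Layer 2: α = (0.97 + 0.068×17)×10⁻⁴ = 2.126×10⁻⁴ K⁻¹
Layer 3: α = (0.97 + 0.068×10)×10⁻⁴ = 1.65×10⁻⁴ K⁻¹
Layer 4: α = (0.97 + 0.068×1.7)×10⁻⁴ = 1.0856×10⁻⁴ K⁻¹
0–53 m: 53 × 2.398×10⁻⁴ × 1.7 = 0.02160598 m
850 × 0.7 × 2.126×10⁻⁴ = 0.126497 m
Layer 3: 400 × 1.65×10⁻⁴ × 0.41 = 0.02706 m
1.0856×10⁻⁴ × 0.61 × 590 = 0.039070744 m
Δh = 0.02160598 + 0.126497 + 0.02706 + 0.039070744 = 0.214233724 m ≈ 0.21 m

0.21 m of thermosteric rise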